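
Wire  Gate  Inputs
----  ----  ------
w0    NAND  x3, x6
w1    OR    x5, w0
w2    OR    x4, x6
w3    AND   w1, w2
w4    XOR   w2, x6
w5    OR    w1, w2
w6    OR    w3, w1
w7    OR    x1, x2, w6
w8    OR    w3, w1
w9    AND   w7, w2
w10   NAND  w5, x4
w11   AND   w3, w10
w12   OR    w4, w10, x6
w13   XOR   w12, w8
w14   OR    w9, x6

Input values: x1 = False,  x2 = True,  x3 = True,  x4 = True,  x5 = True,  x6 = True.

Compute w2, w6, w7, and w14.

w2 = True; w6 = True; w7 = True; w14 = True

w0 = x3 NAND x6 = True NAND True = False
w1 = x5 OR w0 = True OR False = True
w2 = x4 OR x6 = True OR True = True
w3 = w1 AND w2 = True AND True = True
w6 = w3 OR w1 = True OR True = True
w7 = x1 OR x2 OR w6 = False OR True OR True = True
w9 = w7 AND w2 = True AND True = True
w14 = w9 OR x6 = True OR True = True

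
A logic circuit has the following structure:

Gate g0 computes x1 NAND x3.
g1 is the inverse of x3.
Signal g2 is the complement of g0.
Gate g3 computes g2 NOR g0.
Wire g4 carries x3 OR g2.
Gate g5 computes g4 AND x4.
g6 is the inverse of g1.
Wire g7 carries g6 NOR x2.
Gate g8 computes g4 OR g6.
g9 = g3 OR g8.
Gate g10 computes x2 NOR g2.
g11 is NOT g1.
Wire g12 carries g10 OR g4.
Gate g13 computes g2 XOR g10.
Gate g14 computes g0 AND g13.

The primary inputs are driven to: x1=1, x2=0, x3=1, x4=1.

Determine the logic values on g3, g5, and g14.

g0 = x1 NAND x3 = 1 NAND 1 = 0
g2 = NOT g0 = NOT 0 = 1
g3 = g2 NOR g0 = 1 NOR 0 = 0
g4 = x3 OR g2 = 1 OR 1 = 1
g5 = g4 AND x4 = 1 AND 1 = 1
g10 = x2 NOR g2 = 0 NOR 1 = 0
g13 = g2 XOR g10 = 1 XOR 0 = 1
g14 = g0 AND g13 = 0 AND 1 = 0

g3 = 0  g5 = 1  g14 = 0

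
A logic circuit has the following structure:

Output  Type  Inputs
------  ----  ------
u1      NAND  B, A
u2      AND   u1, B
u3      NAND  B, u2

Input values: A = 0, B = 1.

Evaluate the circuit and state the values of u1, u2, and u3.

u1 = 1  u2 = 1  u3 = 0

u1 = B NAND A = 1 NAND 0 = 1
u2 = u1 AND B = 1 AND 1 = 1
u3 = B NAND u2 = 1 NAND 1 = 0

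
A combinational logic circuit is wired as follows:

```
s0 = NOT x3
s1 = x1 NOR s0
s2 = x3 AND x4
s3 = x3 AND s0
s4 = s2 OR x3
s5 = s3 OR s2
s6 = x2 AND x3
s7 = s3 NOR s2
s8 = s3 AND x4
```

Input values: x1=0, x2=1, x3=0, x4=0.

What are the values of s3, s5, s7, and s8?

s0 = NOT x3 = NOT 0 = 1
s2 = x3 AND x4 = 0 AND 0 = 0
s3 = x3 AND s0 = 0 AND 1 = 0
s5 = s3 OR s2 = 0 OR 0 = 0
s7 = s3 NOR s2 = 0 NOR 0 = 1
s8 = s3 AND x4 = 0 AND 0 = 0

s3 = 0, s5 = 0, s7 = 1, s8 = 0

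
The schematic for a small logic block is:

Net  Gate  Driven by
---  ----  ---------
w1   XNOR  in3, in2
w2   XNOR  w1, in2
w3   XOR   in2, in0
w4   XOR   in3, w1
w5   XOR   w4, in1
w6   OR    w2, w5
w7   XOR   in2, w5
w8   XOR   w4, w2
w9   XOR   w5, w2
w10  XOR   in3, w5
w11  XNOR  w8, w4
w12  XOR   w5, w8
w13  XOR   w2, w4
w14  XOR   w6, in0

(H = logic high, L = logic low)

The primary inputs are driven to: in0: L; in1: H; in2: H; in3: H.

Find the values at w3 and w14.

w3 = H  w14 = H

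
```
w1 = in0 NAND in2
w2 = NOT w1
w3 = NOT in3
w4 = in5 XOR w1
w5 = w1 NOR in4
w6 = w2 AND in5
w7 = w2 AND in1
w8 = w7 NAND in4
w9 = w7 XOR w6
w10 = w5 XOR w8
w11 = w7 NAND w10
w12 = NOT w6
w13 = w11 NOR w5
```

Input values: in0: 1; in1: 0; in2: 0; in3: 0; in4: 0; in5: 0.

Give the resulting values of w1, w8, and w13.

w1 = in0 NAND in2 = 1 NAND 0 = 1
w2 = NOT w1 = NOT 1 = 0
w5 = w1 NOR in4 = 1 NOR 0 = 0
w7 = w2 AND in1 = 0 AND 0 = 0
w8 = w7 NAND in4 = 0 NAND 0 = 1
w10 = w5 XOR w8 = 0 XOR 1 = 1
w11 = w7 NAND w10 = 0 NAND 1 = 1
w13 = w11 NOR w5 = 1 NOR 0 = 0

w1 = 1; w8 = 1; w13 = 0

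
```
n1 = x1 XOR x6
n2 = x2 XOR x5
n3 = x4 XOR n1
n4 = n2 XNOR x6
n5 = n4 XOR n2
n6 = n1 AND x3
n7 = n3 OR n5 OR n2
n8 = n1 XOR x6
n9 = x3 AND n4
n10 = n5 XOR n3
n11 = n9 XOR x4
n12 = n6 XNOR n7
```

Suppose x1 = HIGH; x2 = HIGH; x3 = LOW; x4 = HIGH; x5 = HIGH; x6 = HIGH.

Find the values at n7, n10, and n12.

n1 = x1 XOR x6 = HIGH XOR HIGH = LOW
n2 = x2 XOR x5 = HIGH XOR HIGH = LOW
n3 = x4 XOR n1 = HIGH XOR LOW = HIGH
n4 = n2 XNOR x6 = LOW XNOR HIGH = LOW
n5 = n4 XOR n2 = LOW XOR LOW = LOW
n6 = n1 AND x3 = LOW AND LOW = LOW
n7 = n3 OR n5 OR n2 = HIGH OR LOW OR LOW = HIGH
n10 = n5 XOR n3 = LOW XOR HIGH = HIGH
n12 = n6 XNOR n7 = LOW XNOR HIGH = LOW

n7 = HIGH  n10 = HIGH  n12 = LOW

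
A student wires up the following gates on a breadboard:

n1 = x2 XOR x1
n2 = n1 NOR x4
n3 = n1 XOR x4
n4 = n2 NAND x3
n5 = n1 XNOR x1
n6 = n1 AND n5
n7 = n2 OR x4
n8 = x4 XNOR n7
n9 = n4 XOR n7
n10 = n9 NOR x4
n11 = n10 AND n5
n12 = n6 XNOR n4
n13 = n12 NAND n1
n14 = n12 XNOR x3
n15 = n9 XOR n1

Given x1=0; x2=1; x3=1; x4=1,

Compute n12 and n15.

n12 = 0; n15 = 1

n1 = x2 XOR x1 = 1 XOR 0 = 1
n2 = n1 NOR x4 = 1 NOR 1 = 0
n4 = n2 NAND x3 = 0 NAND 1 = 1
n5 = n1 XNOR x1 = 1 XNOR 0 = 0
n6 = n1 AND n5 = 1 AND 0 = 0
n7 = n2 OR x4 = 0 OR 1 = 1
n9 = n4 XOR n7 = 1 XOR 1 = 0
n12 = n6 XNOR n4 = 0 XNOR 1 = 0
n15 = n9 XOR n1 = 0 XOR 1 = 1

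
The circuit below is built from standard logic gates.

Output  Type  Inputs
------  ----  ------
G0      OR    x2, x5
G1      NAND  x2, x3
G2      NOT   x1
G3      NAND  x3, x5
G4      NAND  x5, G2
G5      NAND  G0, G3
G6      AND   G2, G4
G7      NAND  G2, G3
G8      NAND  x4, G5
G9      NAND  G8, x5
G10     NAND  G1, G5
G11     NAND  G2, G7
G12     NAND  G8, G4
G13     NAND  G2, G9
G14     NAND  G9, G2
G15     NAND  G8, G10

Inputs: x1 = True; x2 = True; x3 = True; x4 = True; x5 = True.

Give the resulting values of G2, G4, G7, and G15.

G0 = x2 OR x5 = True OR True = True
G1 = x2 NAND x3 = True NAND True = False
G2 = NOT x1 = NOT True = False
G3 = x3 NAND x5 = True NAND True = False
G4 = x5 NAND G2 = True NAND False = True
G5 = G0 NAND G3 = True NAND False = True
G7 = G2 NAND G3 = False NAND False = True
G8 = x4 NAND G5 = True NAND True = False
G10 = G1 NAND G5 = False NAND True = True
G15 = G8 NAND G10 = False NAND True = True

G2 = False  G4 = True  G7 = True  G15 = True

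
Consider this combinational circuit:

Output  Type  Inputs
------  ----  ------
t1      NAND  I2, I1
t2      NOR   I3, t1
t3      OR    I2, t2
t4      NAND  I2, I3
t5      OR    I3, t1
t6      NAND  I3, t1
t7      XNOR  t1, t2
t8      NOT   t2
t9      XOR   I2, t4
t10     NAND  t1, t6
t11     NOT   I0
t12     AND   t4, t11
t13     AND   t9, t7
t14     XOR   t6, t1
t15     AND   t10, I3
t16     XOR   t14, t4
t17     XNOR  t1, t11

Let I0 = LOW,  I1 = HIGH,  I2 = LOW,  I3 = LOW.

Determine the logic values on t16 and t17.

t16 = HIGH; t17 = HIGH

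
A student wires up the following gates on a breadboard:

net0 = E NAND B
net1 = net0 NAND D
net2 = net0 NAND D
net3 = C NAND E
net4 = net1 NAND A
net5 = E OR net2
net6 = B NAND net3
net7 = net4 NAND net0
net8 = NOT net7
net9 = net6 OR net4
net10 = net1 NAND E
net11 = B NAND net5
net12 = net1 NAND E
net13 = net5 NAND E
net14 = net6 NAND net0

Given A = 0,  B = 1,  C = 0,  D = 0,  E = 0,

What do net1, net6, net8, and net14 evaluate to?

net1 = 1, net6 = 0, net8 = 1, net14 = 1

net0 = E NAND B = 0 NAND 1 = 1
net1 = net0 NAND D = 1 NAND 0 = 1
net3 = C NAND E = 0 NAND 0 = 1
net4 = net1 NAND A = 1 NAND 0 = 1
net6 = B NAND net3 = 1 NAND 1 = 0
net7 = net4 NAND net0 = 1 NAND 1 = 0
net8 = NOT net7 = NOT 0 = 1
net14 = net6 NAND net0 = 0 NAND 1 = 1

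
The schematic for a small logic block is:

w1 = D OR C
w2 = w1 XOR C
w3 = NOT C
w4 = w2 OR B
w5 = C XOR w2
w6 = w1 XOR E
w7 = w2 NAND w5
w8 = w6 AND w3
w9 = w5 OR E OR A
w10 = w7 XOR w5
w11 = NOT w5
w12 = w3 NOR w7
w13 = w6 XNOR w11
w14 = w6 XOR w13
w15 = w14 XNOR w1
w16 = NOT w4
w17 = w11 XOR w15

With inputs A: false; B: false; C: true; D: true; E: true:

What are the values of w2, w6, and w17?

w2 = false; w6 = false; w17 = true

w1 = D OR C = true OR true = true
w2 = w1 XOR C = true XOR true = false
w5 = C XOR w2 = true XOR false = true
w6 = w1 XOR E = true XOR true = false
w11 = NOT w5 = NOT true = false
w13 = w6 XNOR w11 = false XNOR false = true
w14 = w6 XOR w13 = false XOR true = true
w15 = w14 XNOR w1 = true XNOR true = true
w17 = w11 XOR w15 = false XOR true = true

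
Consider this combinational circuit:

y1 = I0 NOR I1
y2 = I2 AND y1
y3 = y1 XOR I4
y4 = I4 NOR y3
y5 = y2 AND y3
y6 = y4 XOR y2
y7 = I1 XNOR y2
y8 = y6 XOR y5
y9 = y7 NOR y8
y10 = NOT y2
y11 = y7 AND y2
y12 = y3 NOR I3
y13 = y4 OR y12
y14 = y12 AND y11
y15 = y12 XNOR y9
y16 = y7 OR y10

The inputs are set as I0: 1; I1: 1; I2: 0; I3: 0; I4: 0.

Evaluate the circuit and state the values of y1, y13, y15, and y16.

y1 = I0 NOR I1 = 1 NOR 1 = 0
y2 = I2 AND y1 = 0 AND 0 = 0
y3 = y1 XOR I4 = 0 XOR 0 = 0
y4 = I4 NOR y3 = 0 NOR 0 = 1
y5 = y2 AND y3 = 0 AND 0 = 0
y6 = y4 XOR y2 = 1 XOR 0 = 1
y7 = I1 XNOR y2 = 1 XNOR 0 = 0
y8 = y6 XOR y5 = 1 XOR 0 = 1
y9 = y7 NOR y8 = 0 NOR 1 = 0
y10 = NOT y2 = NOT 0 = 1
y12 = y3 NOR I3 = 0 NOR 0 = 1
y13 = y4 OR y12 = 1 OR 1 = 1
y15 = y12 XNOR y9 = 1 XNOR 0 = 0
y16 = y7 OR y10 = 0 OR 1 = 1

y1 = 0  y13 = 1  y15 = 0  y16 = 1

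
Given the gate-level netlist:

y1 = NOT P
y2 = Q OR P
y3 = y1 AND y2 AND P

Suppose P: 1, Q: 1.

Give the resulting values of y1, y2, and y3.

y1 = 0, y2 = 1, y3 = 0

y1 = NOT P = NOT 1 = 0
y2 = Q OR P = 1 OR 1 = 1
y3 = y1 AND y2 AND P = 0 AND 1 AND 1 = 0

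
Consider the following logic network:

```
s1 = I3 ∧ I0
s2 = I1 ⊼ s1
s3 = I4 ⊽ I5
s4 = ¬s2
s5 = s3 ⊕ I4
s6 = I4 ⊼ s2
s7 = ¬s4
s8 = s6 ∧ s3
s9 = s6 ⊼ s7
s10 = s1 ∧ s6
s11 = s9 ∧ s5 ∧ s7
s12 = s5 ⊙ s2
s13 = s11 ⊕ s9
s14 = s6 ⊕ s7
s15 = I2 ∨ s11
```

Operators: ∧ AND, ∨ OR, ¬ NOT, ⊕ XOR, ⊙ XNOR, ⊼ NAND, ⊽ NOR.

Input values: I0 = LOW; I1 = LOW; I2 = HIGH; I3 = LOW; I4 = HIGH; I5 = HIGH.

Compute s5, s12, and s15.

s5 = HIGH  s12 = HIGH  s15 = HIGH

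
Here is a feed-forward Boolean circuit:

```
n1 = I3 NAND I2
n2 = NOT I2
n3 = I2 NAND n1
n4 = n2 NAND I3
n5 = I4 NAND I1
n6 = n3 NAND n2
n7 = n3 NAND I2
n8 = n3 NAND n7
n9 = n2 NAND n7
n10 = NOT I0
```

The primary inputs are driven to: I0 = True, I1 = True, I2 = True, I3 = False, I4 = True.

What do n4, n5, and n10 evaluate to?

n4 = True, n5 = False, n10 = False

n2 = NOT I2 = NOT True = False
n4 = n2 NAND I3 = False NAND False = True
n5 = I4 NAND I1 = True NAND True = False
n10 = NOT I0 = NOT True = False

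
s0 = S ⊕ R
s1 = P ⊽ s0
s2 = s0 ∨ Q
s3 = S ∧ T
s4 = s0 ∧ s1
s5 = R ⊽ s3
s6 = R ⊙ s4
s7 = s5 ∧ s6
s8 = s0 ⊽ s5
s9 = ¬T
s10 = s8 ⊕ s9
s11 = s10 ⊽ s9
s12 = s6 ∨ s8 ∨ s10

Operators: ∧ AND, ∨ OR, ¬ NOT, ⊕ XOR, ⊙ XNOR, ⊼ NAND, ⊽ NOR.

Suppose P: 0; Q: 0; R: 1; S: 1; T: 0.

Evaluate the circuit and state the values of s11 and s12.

s0 = S XOR R = 1 XOR 1 = 0
s1 = P NOR s0 = 0 NOR 0 = 1
s3 = S AND T = 1 AND 0 = 0
s4 = s0 AND s1 = 0 AND 1 = 0
s5 = R NOR s3 = 1 NOR 0 = 0
s6 = R XNOR s4 = 1 XNOR 0 = 0
s8 = s0 NOR s5 = 0 NOR 0 = 1
s9 = NOT T = NOT 0 = 1
s10 = s8 XOR s9 = 1 XOR 1 = 0
s11 = s10 NOR s9 = 0 NOR 1 = 0
s12 = s6 OR s8 OR s10 = 0 OR 1 OR 0 = 1

s11 = 0; s12 = 1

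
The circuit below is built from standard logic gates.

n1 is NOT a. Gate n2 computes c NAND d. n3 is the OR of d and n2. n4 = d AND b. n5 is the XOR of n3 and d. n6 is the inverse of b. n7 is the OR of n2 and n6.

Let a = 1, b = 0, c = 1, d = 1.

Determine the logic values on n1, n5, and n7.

n1 = NOT a = NOT 1 = 0
n2 = c NAND d = 1 NAND 1 = 0
n3 = d OR n2 = 1 OR 0 = 1
n5 = n3 XOR d = 1 XOR 1 = 0
n6 = NOT b = NOT 0 = 1
n7 = n2 OR n6 = 0 OR 1 = 1

n1 = 0; n5 = 0; n7 = 1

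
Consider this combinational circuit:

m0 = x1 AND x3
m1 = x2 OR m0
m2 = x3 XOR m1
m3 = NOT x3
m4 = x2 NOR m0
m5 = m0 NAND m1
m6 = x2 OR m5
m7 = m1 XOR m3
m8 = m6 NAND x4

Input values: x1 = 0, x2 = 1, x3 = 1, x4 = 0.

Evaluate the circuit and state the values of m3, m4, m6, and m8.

m0 = x1 AND x3 = 0 AND 1 = 0
m1 = x2 OR m0 = 1 OR 0 = 1
m3 = NOT x3 = NOT 1 = 0
m4 = x2 NOR m0 = 1 NOR 0 = 0
m5 = m0 NAND m1 = 0 NAND 1 = 1
m6 = x2 OR m5 = 1 OR 1 = 1
m8 = m6 NAND x4 = 1 NAND 0 = 1

m3 = 0  m4 = 0  m6 = 1  m8 = 1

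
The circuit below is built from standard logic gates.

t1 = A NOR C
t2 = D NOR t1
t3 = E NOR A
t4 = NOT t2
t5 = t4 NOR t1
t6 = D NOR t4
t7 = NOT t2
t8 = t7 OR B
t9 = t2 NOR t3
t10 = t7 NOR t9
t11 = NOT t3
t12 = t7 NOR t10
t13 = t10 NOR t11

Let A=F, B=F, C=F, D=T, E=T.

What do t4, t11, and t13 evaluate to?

t4 = T, t11 = T, t13 = F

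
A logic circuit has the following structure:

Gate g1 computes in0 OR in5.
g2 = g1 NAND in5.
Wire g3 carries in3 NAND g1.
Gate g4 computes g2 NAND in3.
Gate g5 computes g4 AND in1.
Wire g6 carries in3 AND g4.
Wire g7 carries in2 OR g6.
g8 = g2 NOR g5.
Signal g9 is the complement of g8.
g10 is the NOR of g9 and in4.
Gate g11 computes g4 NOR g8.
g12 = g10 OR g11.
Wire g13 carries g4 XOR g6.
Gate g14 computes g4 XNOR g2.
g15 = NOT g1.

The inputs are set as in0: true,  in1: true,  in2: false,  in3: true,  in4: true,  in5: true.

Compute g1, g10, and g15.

g1 = true, g10 = false, g15 = false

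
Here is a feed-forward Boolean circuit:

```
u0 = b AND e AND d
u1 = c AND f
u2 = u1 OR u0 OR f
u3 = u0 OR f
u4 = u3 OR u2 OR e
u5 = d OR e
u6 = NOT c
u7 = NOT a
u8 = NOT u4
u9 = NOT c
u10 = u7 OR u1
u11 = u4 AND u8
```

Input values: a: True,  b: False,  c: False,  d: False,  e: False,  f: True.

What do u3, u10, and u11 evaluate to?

u3 = True  u10 = False  u11 = False

u0 = b AND e AND d = False AND False AND False = False
u1 = c AND f = False AND True = False
u2 = u1 OR u0 OR f = False OR False OR True = True
u3 = u0 OR f = False OR True = True
u4 = u3 OR u2 OR e = True OR True OR False = True
u7 = NOT a = NOT True = False
u8 = NOT u4 = NOT True = False
u10 = u7 OR u1 = False OR False = False
u11 = u4 AND u8 = True AND False = False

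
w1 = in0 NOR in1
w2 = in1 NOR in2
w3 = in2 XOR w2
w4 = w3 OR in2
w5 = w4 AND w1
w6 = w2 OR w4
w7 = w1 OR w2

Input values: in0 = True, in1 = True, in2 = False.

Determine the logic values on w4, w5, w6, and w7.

w1 = in0 NOR in1 = True NOR True = False
w2 = in1 NOR in2 = True NOR False = False
w3 = in2 XOR w2 = False XOR False = False
w4 = w3 OR in2 = False OR False = False
w5 = w4 AND w1 = False AND False = False
w6 = w2 OR w4 = False OR False = False
w7 = w1 OR w2 = False OR False = False

w4 = False, w5 = False, w6 = False, w7 = False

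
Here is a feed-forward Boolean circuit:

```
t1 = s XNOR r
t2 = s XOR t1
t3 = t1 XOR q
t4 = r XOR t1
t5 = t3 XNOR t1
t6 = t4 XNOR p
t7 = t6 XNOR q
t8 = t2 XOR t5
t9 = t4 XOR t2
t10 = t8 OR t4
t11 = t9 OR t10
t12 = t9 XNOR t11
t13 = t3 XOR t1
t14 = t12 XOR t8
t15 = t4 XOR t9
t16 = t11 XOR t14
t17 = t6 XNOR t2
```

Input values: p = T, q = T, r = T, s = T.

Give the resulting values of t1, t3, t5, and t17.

t1 = T, t3 = F, t5 = F, t17 = T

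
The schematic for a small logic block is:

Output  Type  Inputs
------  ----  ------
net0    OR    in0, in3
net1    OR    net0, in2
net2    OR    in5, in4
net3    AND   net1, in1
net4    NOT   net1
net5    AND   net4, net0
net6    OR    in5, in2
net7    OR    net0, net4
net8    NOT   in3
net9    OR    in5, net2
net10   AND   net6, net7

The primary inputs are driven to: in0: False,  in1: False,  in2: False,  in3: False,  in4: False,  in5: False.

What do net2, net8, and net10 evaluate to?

net0 = in0 OR in3 = False OR False = False
net1 = net0 OR in2 = False OR False = False
net2 = in5 OR in4 = False OR False = False
net4 = NOT net1 = NOT False = True
net6 = in5 OR in2 = False OR False = False
net7 = net0 OR net4 = False OR True = True
net8 = NOT in3 = NOT False = True
net10 = net6 AND net7 = False AND True = False

net2 = False, net8 = True, net10 = False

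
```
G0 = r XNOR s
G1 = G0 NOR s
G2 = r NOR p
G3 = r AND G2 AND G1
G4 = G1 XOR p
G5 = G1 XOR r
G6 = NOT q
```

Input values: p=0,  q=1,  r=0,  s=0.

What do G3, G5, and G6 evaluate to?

G0 = r XNOR s = 0 XNOR 0 = 1
G1 = G0 NOR s = 1 NOR 0 = 0
G2 = r NOR p = 0 NOR 0 = 1
G3 = r AND G2 AND G1 = 0 AND 1 AND 0 = 0
G5 = G1 XOR r = 0 XOR 0 = 0
G6 = NOT q = NOT 1 = 0

G3 = 0, G5 = 0, G6 = 0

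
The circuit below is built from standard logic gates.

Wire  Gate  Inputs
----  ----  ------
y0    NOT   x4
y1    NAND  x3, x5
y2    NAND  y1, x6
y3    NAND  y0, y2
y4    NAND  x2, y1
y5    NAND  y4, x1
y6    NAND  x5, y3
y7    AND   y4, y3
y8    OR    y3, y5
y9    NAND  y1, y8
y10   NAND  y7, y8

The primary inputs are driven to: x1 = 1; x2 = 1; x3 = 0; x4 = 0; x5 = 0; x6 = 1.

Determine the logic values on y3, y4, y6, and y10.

y3 = 1, y4 = 0, y6 = 1, y10 = 1

y0 = NOT x4 = NOT 0 = 1
y1 = x3 NAND x5 = 0 NAND 0 = 1
y2 = y1 NAND x6 = 1 NAND 1 = 0
y3 = y0 NAND y2 = 1 NAND 0 = 1
y4 = x2 NAND y1 = 1 NAND 1 = 0
y5 = y4 NAND x1 = 0 NAND 1 = 1
y6 = x5 NAND y3 = 0 NAND 1 = 1
y7 = y4 AND y3 = 0 AND 1 = 0
y8 = y3 OR y5 = 1 OR 1 = 1
y10 = y7 NAND y8 = 0 NAND 1 = 1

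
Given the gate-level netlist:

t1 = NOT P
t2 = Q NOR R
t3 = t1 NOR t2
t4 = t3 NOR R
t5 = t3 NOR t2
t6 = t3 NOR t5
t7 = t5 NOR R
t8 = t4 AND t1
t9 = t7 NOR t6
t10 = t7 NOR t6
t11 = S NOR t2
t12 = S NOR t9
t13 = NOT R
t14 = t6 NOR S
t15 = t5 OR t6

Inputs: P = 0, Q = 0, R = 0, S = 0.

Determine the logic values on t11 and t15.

t1 = NOT P = NOT 0 = 1
t2 = Q NOR R = 0 NOR 0 = 1
t3 = t1 NOR t2 = 1 NOR 1 = 0
t5 = t3 NOR t2 = 0 NOR 1 = 0
t6 = t3 NOR t5 = 0 NOR 0 = 1
t11 = S NOR t2 = 0 NOR 1 = 0
t15 = t5 OR t6 = 0 OR 1 = 1

t11 = 0, t15 = 1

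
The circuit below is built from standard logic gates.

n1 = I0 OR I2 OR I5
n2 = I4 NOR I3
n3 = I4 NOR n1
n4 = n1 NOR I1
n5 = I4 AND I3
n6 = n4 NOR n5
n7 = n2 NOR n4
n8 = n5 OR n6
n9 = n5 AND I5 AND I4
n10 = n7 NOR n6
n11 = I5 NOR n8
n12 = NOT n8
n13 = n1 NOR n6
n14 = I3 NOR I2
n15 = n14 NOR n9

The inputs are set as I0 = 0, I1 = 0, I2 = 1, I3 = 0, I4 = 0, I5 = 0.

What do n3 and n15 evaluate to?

n3 = 0, n15 = 1

n1 = I0 OR I2 OR I5 = 0 OR 1 OR 0 = 1
n3 = I4 NOR n1 = 0 NOR 1 = 0
n5 = I4 AND I3 = 0 AND 0 = 0
n9 = n5 AND I5 AND I4 = 0 AND 0 AND 0 = 0
n14 = I3 NOR I2 = 0 NOR 1 = 0
n15 = n14 NOR n9 = 0 NOR 0 = 1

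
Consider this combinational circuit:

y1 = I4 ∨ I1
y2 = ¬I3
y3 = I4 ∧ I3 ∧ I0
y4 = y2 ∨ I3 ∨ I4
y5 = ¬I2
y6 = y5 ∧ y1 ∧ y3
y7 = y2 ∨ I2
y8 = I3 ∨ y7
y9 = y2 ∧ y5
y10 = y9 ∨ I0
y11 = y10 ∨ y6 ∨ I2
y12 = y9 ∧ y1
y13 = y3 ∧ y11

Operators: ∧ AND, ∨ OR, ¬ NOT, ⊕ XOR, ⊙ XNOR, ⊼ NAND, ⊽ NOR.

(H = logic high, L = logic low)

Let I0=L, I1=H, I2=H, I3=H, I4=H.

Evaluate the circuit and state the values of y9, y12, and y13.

y9 = L, y12 = L, y13 = L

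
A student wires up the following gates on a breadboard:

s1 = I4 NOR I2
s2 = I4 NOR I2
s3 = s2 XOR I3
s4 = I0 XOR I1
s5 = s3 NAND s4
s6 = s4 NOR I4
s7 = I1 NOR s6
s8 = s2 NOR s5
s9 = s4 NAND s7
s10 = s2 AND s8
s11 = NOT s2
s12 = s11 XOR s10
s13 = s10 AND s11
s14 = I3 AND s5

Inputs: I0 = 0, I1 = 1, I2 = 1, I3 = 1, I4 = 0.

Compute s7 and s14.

s7 = 0  s14 = 0

s2 = I4 NOR I2 = 0 NOR 1 = 0
s3 = s2 XOR I3 = 0 XOR 1 = 1
s4 = I0 XOR I1 = 0 XOR 1 = 1
s5 = s3 NAND s4 = 1 NAND 1 = 0
s6 = s4 NOR I4 = 1 NOR 0 = 0
s7 = I1 NOR s6 = 1 NOR 0 = 0
s14 = I3 AND s5 = 1 AND 0 = 0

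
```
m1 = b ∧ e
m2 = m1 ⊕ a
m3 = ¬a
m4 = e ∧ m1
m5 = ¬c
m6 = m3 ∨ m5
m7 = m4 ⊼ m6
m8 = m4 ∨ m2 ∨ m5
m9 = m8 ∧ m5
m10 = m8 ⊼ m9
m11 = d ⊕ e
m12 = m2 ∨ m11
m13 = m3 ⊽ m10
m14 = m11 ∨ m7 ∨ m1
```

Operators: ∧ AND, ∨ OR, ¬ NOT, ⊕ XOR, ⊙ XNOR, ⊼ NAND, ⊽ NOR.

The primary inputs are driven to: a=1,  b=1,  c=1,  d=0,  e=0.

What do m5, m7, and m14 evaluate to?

m1 = b AND e = 1 AND 0 = 0
m3 = NOT a = NOT 1 = 0
m4 = e AND m1 = 0 AND 0 = 0
m5 = NOT c = NOT 1 = 0
m6 = m3 OR m5 = 0 OR 0 = 0
m7 = m4 NAND m6 = 0 NAND 0 = 1
m11 = d XOR e = 0 XOR 0 = 0
m14 = m11 OR m7 OR m1 = 0 OR 1 OR 0 = 1

m5 = 0  m7 = 1  m14 = 1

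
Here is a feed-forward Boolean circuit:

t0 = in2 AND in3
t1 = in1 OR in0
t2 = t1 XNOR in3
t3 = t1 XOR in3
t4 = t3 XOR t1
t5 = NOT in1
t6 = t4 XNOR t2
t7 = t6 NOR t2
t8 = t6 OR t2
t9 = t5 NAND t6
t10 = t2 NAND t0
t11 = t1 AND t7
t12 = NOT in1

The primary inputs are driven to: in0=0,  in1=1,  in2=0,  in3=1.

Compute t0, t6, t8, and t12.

t0 = in2 AND in3 = 0 AND 1 = 0
t1 = in1 OR in0 = 1 OR 0 = 1
t2 = t1 XNOR in3 = 1 XNOR 1 = 1
t3 = t1 XOR in3 = 1 XOR 1 = 0
t4 = t3 XOR t1 = 0 XOR 1 = 1
t6 = t4 XNOR t2 = 1 XNOR 1 = 1
t8 = t6 OR t2 = 1 OR 1 = 1
t12 = NOT in1 = NOT 1 = 0

t0 = 0; t6 = 1; t8 = 1; t12 = 0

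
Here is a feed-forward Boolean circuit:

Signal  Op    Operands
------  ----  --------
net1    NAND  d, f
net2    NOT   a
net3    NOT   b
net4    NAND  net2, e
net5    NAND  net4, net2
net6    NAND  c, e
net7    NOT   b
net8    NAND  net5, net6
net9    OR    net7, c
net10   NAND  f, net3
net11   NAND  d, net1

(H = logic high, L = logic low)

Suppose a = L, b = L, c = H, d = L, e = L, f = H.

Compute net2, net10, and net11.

net2 = H, net10 = L, net11 = H

net1 = d NAND f = L NAND H = H
net2 = NOT a = NOT L = H
net3 = NOT b = NOT L = H
net10 = f NAND net3 = H NAND H = L
net11 = d NAND net1 = L NAND H = H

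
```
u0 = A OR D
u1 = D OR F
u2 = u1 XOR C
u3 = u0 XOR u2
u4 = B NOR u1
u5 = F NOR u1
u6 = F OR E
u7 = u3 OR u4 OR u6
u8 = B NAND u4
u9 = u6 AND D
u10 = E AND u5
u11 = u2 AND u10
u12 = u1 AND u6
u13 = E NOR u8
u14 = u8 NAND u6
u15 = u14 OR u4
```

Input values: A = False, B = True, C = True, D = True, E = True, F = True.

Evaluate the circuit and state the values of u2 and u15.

u2 = False, u15 = False

u1 = D OR F = True OR True = True
u2 = u1 XOR C = True XOR True = False
u4 = B NOR u1 = True NOR True = False
u6 = F OR E = True OR True = True
u8 = B NAND u4 = True NAND False = True
u14 = u8 NAND u6 = True NAND True = False
u15 = u14 OR u4 = False OR False = False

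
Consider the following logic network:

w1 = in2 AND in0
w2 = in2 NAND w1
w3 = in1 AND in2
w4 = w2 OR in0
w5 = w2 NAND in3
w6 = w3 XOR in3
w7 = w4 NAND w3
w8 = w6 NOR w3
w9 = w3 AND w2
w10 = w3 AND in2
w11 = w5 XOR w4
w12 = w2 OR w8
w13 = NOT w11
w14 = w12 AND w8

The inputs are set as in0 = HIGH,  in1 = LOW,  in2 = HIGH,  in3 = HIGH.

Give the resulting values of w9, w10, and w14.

w9 = LOW  w10 = LOW  w14 = LOW

w1 = in2 AND in0 = HIGH AND HIGH = HIGH
w2 = in2 NAND w1 = HIGH NAND HIGH = LOW
w3 = in1 AND in2 = LOW AND HIGH = LOW
w6 = w3 XOR in3 = LOW XOR HIGH = HIGH
w8 = w6 NOR w3 = HIGH NOR LOW = LOW
w9 = w3 AND w2 = LOW AND LOW = LOW
w10 = w3 AND in2 = LOW AND HIGH = LOW
w12 = w2 OR w8 = LOW OR LOW = LOW
w14 = w12 AND w8 = LOW AND LOW = LOW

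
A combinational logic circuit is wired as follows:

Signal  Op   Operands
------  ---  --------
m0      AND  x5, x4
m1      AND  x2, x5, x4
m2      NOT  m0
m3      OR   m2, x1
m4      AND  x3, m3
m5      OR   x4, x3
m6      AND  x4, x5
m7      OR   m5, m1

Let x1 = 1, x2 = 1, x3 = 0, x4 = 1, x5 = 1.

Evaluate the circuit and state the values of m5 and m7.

m5 = 1, m7 = 1

m1 = x2 AND x5 AND x4 = 1 AND 1 AND 1 = 1
m5 = x4 OR x3 = 1 OR 0 = 1
m7 = m5 OR m1 = 1 OR 1 = 1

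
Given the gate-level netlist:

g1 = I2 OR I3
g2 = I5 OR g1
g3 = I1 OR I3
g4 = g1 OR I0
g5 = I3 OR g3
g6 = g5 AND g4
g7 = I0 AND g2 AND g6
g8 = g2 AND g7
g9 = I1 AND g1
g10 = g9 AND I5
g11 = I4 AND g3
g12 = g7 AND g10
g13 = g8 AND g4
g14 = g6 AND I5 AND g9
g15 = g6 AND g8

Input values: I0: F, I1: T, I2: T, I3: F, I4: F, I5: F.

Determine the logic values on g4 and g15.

g4 = T, g15 = F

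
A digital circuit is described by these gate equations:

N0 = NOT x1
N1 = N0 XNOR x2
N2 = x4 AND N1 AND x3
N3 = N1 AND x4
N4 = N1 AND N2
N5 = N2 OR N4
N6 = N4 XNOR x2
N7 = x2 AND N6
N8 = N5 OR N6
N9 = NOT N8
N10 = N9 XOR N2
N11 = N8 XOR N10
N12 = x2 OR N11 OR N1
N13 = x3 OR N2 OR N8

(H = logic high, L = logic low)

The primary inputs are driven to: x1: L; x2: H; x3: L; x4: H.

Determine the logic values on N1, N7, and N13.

N1 = H, N7 = L, N13 = L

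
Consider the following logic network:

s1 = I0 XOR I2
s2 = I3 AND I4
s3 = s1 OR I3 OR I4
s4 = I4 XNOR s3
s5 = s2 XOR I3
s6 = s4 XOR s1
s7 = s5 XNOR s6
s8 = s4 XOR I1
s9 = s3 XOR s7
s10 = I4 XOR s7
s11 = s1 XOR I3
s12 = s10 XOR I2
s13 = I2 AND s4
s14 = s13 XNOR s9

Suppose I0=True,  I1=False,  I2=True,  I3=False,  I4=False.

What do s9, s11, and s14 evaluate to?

s1 = I0 XOR I2 = True XOR True = False
s2 = I3 AND I4 = False AND False = False
s3 = s1 OR I3 OR I4 = False OR False OR False = False
s4 = I4 XNOR s3 = False XNOR False = True
s5 = s2 XOR I3 = False XOR False = False
s6 = s4 XOR s1 = True XOR False = True
s7 = s5 XNOR s6 = False XNOR True = False
s9 = s3 XOR s7 = False XOR False = False
s11 = s1 XOR I3 = False XOR False = False
s13 = I2 AND s4 = True AND True = True
s14 = s13 XNOR s9 = True XNOR False = False

s9 = False, s11 = False, s14 = False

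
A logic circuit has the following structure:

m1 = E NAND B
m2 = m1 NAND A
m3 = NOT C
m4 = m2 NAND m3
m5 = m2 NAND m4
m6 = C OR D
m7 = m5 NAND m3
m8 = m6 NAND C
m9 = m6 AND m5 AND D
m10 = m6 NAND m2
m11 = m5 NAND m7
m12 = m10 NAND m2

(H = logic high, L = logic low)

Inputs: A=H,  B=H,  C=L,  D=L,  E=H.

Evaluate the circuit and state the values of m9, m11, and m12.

m1 = E NAND B = H NAND H = L
m2 = m1 NAND A = L NAND H = H
m3 = NOT C = NOT L = H
m4 = m2 NAND m3 = H NAND H = L
m5 = m2 NAND m4 = H NAND L = H
m6 = C OR D = L OR L = L
m7 = m5 NAND m3 = H NAND H = L
m9 = m6 AND m5 AND D = L AND H AND L = L
m10 = m6 NAND m2 = L NAND H = H
m11 = m5 NAND m7 = H NAND L = H
m12 = m10 NAND m2 = H NAND H = L

m9 = L; m11 = H; m12 = L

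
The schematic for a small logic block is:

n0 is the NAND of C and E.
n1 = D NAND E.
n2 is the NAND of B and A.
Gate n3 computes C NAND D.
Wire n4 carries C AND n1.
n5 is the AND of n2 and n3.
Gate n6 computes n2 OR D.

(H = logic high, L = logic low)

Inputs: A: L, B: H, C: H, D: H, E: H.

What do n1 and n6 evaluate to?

n1 = D NAND E = H NAND H = L
n2 = B NAND A = H NAND L = H
n6 = n2 OR D = H OR H = H

n1 = L, n6 = H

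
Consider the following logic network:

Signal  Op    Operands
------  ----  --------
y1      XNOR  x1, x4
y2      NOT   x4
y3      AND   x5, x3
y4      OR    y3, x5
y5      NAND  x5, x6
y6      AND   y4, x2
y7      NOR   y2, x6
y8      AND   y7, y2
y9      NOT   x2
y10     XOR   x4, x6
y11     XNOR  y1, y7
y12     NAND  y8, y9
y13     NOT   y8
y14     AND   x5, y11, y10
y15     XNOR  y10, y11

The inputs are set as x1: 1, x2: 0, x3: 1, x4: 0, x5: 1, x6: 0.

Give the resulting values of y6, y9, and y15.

y1 = x1 XNOR x4 = 1 XNOR 0 = 0
y2 = NOT x4 = NOT 0 = 1
y3 = x5 AND x3 = 1 AND 1 = 1
y4 = y3 OR x5 = 1 OR 1 = 1
y6 = y4 AND x2 = 1 AND 0 = 0
y7 = y2 NOR x6 = 1 NOR 0 = 0
y9 = NOT x2 = NOT 0 = 1
y10 = x4 XOR x6 = 0 XOR 0 = 0
y11 = y1 XNOR y7 = 0 XNOR 0 = 1
y15 = y10 XNOR y11 = 0 XNOR 1 = 0

y6 = 0  y9 = 1  y15 = 0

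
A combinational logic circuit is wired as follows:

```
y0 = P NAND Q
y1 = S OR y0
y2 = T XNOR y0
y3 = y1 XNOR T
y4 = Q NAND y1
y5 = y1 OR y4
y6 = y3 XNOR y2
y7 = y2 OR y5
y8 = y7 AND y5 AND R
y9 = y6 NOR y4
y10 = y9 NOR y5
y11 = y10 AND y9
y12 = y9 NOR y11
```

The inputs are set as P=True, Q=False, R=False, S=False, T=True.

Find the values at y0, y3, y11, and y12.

y0 = True, y3 = True, y11 = False, y12 = True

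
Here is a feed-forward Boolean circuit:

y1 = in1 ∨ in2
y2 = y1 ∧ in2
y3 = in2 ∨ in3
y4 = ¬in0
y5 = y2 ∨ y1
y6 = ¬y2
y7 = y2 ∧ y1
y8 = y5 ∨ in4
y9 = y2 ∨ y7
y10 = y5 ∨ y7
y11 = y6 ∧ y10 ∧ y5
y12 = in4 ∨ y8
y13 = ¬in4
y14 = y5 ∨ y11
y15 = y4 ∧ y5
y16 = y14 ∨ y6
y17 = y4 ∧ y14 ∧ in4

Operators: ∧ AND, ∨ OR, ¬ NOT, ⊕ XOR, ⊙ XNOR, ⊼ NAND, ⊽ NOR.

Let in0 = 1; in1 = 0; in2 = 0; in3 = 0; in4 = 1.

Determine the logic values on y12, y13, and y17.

y12 = 1, y13 = 0, y17 = 0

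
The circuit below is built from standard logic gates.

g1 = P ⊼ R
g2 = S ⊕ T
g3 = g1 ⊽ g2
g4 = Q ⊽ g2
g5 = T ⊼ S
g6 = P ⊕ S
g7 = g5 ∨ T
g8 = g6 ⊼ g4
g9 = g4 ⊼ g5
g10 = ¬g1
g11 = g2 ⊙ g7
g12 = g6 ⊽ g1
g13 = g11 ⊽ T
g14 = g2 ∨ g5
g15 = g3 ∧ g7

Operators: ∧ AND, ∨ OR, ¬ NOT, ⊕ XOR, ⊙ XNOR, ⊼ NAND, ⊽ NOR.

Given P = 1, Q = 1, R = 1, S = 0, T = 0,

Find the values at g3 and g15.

g1 = P NAND R = 1 NAND 1 = 0
g2 = S XOR T = 0 XOR 0 = 0
g3 = g1 NOR g2 = 0 NOR 0 = 1
g5 = T NAND S = 0 NAND 0 = 1
g7 = g5 OR T = 1 OR 0 = 1
g15 = g3 AND g7 = 1 AND 1 = 1

g3 = 1, g15 = 1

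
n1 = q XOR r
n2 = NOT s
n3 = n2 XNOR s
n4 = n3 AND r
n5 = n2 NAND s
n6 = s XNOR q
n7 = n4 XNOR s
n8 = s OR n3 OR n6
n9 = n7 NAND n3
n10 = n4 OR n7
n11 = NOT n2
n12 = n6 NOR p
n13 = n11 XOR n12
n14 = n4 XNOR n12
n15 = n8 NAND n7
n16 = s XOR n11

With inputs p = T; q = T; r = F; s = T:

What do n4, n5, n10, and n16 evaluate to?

n4 = F, n5 = T, n10 = F, n16 = F

n2 = NOT s = NOT T = F
n3 = n2 XNOR s = F XNOR T = F
n4 = n3 AND r = F AND F = F
n5 = n2 NAND s = F NAND T = T
n7 = n4 XNOR s = F XNOR T = F
n10 = n4 OR n7 = F OR F = F
n11 = NOT n2 = NOT F = T
n16 = s XOR n11 = T XOR T = F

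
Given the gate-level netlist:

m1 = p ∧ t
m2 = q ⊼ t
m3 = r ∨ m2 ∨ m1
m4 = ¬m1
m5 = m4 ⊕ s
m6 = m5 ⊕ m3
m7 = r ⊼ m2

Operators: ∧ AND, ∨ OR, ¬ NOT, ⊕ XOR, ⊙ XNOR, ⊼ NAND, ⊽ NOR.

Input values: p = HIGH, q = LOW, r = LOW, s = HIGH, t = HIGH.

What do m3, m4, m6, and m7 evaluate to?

m3 = HIGH  m4 = LOW  m6 = LOW  m7 = HIGH

m1 = p AND t = HIGH AND HIGH = HIGH
m2 = q NAND t = LOW NAND HIGH = HIGH
m3 = r OR m2 OR m1 = LOW OR HIGH OR HIGH = HIGH
m4 = NOT m1 = NOT HIGH = LOW
m5 = m4 XOR s = LOW XOR HIGH = HIGH
m6 = m5 XOR m3 = HIGH XOR HIGH = LOW
m7 = r NAND m2 = LOW NAND HIGH = HIGH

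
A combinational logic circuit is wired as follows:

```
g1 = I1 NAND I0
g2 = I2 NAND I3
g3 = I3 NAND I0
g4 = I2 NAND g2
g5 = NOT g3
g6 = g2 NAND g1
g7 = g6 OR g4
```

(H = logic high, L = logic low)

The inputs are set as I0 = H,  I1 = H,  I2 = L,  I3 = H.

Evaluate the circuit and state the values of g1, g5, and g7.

g1 = L; g5 = H; g7 = H

g1 = I1 NAND I0 = H NAND H = L
g2 = I2 NAND I3 = L NAND H = H
g3 = I3 NAND I0 = H NAND H = L
g4 = I2 NAND g2 = L NAND H = H
g5 = NOT g3 = NOT L = H
g6 = g2 NAND g1 = H NAND L = H
g7 = g6 OR g4 = H OR H = H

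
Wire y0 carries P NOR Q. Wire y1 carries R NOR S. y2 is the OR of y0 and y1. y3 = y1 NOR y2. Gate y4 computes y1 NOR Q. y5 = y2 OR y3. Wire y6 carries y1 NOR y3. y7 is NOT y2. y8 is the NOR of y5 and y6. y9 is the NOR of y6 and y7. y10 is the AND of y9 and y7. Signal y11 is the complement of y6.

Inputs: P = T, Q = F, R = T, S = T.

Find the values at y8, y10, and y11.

y0 = P NOR Q = T NOR F = F
y1 = R NOR S = T NOR T = F
y2 = y0 OR y1 = F OR F = F
y3 = y1 NOR y2 = F NOR F = T
y5 = y2 OR y3 = F OR T = T
y6 = y1 NOR y3 = F NOR T = F
y7 = NOT y2 = NOT F = T
y8 = y5 NOR y6 = T NOR F = F
y9 = y6 NOR y7 = F NOR T = F
y10 = y9 AND y7 = F AND T = F
y11 = NOT y6 = NOT F = T

y8 = F  y10 = F  y11 = T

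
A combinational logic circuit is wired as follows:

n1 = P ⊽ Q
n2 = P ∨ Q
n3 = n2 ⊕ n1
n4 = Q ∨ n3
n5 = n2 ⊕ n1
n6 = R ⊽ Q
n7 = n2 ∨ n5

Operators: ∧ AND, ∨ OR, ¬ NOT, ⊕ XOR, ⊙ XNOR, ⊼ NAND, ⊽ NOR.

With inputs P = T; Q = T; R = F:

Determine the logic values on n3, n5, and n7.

n3 = T; n5 = T; n7 = T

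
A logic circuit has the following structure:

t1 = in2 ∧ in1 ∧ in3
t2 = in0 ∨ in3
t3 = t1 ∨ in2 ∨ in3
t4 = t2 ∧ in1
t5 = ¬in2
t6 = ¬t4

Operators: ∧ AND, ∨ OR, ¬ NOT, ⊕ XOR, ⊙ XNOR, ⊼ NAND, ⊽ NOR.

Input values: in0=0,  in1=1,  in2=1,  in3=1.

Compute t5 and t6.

t5 = 0; t6 = 0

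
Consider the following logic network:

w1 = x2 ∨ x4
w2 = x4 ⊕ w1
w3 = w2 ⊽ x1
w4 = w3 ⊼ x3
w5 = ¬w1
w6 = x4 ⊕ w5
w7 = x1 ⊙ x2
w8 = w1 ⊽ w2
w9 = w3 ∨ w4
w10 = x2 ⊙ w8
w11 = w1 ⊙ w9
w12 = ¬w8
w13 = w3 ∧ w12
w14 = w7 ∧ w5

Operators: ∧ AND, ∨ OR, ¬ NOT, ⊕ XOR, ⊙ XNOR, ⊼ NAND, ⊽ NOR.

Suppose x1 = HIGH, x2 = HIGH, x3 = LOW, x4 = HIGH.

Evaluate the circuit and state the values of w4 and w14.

w1 = x2 OR x4 = HIGH OR HIGH = HIGH
w2 = x4 XOR w1 = HIGH XOR HIGH = LOW
w3 = w2 NOR x1 = LOW NOR HIGH = LOW
w4 = w3 NAND x3 = LOW NAND LOW = HIGH
w5 = NOT w1 = NOT HIGH = LOW
w7 = x1 XNOR x2 = HIGH XNOR HIGH = HIGH
w14 = w7 AND w5 = HIGH AND LOW = LOW

w4 = HIGH  w14 = LOW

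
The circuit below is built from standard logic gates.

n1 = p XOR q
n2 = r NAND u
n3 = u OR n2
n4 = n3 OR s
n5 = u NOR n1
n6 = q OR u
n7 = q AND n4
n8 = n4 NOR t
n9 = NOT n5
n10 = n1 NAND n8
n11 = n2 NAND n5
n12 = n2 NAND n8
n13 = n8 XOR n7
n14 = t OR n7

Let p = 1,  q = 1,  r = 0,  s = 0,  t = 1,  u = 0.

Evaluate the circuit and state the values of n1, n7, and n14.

n1 = 0, n7 = 1, n14 = 1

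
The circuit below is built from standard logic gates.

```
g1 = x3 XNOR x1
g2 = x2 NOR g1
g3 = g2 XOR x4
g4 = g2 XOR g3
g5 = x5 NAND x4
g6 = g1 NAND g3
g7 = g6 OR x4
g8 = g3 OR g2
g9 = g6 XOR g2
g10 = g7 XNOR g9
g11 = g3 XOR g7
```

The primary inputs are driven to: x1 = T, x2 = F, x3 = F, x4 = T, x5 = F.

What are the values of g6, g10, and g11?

g6 = T, g10 = F, g11 = T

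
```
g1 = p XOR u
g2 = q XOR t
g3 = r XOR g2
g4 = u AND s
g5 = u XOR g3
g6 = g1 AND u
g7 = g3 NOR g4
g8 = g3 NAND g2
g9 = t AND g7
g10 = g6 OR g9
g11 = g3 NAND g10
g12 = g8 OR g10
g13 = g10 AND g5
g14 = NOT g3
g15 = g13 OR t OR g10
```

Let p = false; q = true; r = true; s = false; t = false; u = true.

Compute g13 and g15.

g1 = p XOR u = false XOR true = true
g2 = q XOR t = true XOR false = true
g3 = r XOR g2 = true XOR true = false
g4 = u AND s = true AND false = false
g5 = u XOR g3 = true XOR false = true
g6 = g1 AND u = true AND true = true
g7 = g3 NOR g4 = false NOR false = true
g9 = t AND g7 = false AND true = false
g10 = g6 OR g9 = true OR false = true
g13 = g10 AND g5 = true AND true = true
g15 = g13 OR t OR g10 = true OR false OR true = true

g13 = true, g15 = true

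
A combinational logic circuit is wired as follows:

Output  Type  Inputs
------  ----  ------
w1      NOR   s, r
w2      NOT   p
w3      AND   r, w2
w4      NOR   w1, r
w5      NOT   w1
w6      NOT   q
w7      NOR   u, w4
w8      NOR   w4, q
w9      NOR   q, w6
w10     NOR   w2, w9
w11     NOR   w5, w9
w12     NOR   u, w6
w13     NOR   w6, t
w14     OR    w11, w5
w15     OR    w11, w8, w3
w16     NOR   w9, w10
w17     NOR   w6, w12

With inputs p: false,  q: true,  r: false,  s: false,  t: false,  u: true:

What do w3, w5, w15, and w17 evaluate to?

w3 = false, w5 = false, w15 = true, w17 = true

w1 = s NOR r = false NOR false = true
w2 = NOT p = NOT false = true
w3 = r AND w2 = false AND true = false
w4 = w1 NOR r = true NOR false = false
w5 = NOT w1 = NOT true = false
w6 = NOT q = NOT true = false
w8 = w4 NOR q = false NOR true = false
w9 = q NOR w6 = true NOR false = false
w11 = w5 NOR w9 = false NOR false = true
w12 = u NOR w6 = true NOR false = false
w15 = w11 OR w8 OR w3 = true OR false OR false = true
w17 = w6 NOR w12 = false NOR false = true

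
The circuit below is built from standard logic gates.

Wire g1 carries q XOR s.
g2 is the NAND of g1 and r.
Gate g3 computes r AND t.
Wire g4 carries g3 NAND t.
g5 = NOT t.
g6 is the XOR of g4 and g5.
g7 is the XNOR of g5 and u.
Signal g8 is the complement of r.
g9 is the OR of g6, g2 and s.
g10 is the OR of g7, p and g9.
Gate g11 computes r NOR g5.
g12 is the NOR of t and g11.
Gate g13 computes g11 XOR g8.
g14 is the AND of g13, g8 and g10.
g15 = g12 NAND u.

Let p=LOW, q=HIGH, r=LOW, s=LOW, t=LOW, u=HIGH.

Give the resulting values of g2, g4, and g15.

g2 = HIGH  g4 = HIGH  g15 = LOW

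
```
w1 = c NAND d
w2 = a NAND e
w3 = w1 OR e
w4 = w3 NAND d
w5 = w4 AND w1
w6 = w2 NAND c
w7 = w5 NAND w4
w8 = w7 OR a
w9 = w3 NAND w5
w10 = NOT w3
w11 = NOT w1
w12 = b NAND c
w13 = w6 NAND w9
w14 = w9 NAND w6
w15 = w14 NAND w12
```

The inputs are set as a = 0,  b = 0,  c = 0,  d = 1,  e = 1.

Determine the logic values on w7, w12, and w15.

w7 = 1  w12 = 1  w15 = 1

w1 = c NAND d = 0 NAND 1 = 1
w2 = a NAND e = 0 NAND 1 = 1
w3 = w1 OR e = 1 OR 1 = 1
w4 = w3 NAND d = 1 NAND 1 = 0
w5 = w4 AND w1 = 0 AND 1 = 0
w6 = w2 NAND c = 1 NAND 0 = 1
w7 = w5 NAND w4 = 0 NAND 0 = 1
w9 = w3 NAND w5 = 1 NAND 0 = 1
w12 = b NAND c = 0 NAND 0 = 1
w14 = w9 NAND w6 = 1 NAND 1 = 0
w15 = w14 NAND w12 = 0 NAND 1 = 1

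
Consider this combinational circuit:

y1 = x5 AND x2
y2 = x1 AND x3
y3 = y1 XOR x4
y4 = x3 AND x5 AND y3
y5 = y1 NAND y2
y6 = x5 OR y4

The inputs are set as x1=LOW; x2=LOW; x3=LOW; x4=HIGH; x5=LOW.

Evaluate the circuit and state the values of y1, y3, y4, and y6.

y1 = LOW; y3 = HIGH; y4 = LOW; y6 = LOW

y1 = x5 AND x2 = LOW AND LOW = LOW
y3 = y1 XOR x4 = LOW XOR HIGH = HIGH
y4 = x3 AND x5 AND y3 = LOW AND LOW AND HIGH = LOW
y6 = x5 OR y4 = LOW OR LOW = LOW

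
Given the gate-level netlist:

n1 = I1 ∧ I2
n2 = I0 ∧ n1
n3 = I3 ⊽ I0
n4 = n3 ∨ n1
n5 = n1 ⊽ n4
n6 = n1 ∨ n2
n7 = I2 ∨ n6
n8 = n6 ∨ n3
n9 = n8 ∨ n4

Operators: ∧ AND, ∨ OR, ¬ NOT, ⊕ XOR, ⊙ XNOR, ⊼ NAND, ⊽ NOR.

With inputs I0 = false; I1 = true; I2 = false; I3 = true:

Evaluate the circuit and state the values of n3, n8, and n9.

n1 = I1 AND I2 = true AND false = false
n2 = I0 AND n1 = false AND false = false
n3 = I3 NOR I0 = true NOR false = false
n4 = n3 OR n1 = false OR false = false
n6 = n1 OR n2 = false OR false = false
n8 = n6 OR n3 = false OR false = false
n9 = n8 OR n4 = false OR false = false

n3 = false, n8 = false, n9 = false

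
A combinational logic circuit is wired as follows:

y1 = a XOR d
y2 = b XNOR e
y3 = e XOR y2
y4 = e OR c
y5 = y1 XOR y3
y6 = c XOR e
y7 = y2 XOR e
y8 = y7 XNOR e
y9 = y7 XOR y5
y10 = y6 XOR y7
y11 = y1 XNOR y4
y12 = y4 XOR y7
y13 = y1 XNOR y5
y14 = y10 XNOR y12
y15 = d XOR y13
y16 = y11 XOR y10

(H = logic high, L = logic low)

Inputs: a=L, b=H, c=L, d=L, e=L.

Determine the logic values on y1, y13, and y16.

y1 = L, y13 = H, y16 = H

y1 = a XOR d = L XOR L = L
y2 = b XNOR e = H XNOR L = L
y3 = e XOR y2 = L XOR L = L
y4 = e OR c = L OR L = L
y5 = y1 XOR y3 = L XOR L = L
y6 = c XOR e = L XOR L = L
y7 = y2 XOR e = L XOR L = L
y10 = y6 XOR y7 = L XOR L = L
y11 = y1 XNOR y4 = L XNOR L = H
y13 = y1 XNOR y5 = L XNOR L = H
y16 = y11 XOR y10 = H XOR L = H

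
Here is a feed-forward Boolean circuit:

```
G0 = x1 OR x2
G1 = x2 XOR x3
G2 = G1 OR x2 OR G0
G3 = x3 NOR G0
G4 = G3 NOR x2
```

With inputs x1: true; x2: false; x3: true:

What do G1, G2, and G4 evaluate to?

G1 = true, G2 = true, G4 = true

G0 = x1 OR x2 = true OR false = true
G1 = x2 XOR x3 = false XOR true = true
G2 = G1 OR x2 OR G0 = true OR false OR true = true
G3 = x3 NOR G0 = true NOR true = false
G4 = G3 NOR x2 = false NOR false = true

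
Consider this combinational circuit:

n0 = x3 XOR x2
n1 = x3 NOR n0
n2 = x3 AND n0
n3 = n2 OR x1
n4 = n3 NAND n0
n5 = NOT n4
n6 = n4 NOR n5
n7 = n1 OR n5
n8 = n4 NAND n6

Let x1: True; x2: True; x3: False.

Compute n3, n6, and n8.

n3 = True; n6 = False; n8 = True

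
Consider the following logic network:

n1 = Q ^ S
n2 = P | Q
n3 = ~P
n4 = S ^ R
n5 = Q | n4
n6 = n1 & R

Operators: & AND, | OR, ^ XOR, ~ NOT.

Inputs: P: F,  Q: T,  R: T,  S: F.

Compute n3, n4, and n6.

n3 = T, n4 = T, n6 = T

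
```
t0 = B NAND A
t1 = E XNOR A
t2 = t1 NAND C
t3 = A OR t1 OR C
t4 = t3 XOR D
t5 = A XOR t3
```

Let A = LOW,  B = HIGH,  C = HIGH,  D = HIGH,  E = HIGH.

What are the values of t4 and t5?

t4 = LOW  t5 = HIGH

t1 = E XNOR A = HIGH XNOR LOW = LOW
t3 = A OR t1 OR C = LOW OR LOW OR HIGH = HIGH
t4 = t3 XOR D = HIGH XOR HIGH = LOW
t5 = A XOR t3 = LOW XOR HIGH = HIGH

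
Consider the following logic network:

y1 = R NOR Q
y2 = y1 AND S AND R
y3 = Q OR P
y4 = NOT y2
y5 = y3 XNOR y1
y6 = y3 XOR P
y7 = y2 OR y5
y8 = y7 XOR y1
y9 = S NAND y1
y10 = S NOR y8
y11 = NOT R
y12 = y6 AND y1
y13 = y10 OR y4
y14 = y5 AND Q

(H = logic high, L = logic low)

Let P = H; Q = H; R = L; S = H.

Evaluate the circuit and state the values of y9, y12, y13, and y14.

y9 = H, y12 = L, y13 = H, y14 = L

y1 = R NOR Q = L NOR H = L
y2 = y1 AND S AND R = L AND H AND L = L
y3 = Q OR P = H OR H = H
y4 = NOT y2 = NOT L = H
y5 = y3 XNOR y1 = H XNOR L = L
y6 = y3 XOR P = H XOR H = L
y7 = y2 OR y5 = L OR L = L
y8 = y7 XOR y1 = L XOR L = L
y9 = S NAND y1 = H NAND L = H
y10 = S NOR y8 = H NOR L = L
y12 = y6 AND y1 = L AND L = L
y13 = y10 OR y4 = L OR H = H
y14 = y5 AND Q = L AND H = L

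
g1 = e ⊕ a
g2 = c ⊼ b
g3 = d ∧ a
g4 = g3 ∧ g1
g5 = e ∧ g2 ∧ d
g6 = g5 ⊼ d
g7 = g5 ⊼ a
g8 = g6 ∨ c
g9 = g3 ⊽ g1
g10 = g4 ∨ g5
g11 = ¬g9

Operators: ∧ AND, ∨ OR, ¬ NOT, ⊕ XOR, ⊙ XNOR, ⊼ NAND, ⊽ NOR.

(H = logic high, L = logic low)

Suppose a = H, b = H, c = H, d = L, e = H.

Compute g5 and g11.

g5 = L  g11 = L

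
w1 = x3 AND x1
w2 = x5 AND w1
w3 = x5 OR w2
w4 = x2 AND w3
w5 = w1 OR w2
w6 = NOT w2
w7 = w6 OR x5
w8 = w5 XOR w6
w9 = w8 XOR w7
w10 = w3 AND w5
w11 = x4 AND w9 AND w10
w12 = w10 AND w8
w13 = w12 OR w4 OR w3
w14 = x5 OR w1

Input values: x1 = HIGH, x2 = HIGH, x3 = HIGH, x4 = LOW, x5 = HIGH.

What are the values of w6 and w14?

w6 = LOW; w14 = HIGH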